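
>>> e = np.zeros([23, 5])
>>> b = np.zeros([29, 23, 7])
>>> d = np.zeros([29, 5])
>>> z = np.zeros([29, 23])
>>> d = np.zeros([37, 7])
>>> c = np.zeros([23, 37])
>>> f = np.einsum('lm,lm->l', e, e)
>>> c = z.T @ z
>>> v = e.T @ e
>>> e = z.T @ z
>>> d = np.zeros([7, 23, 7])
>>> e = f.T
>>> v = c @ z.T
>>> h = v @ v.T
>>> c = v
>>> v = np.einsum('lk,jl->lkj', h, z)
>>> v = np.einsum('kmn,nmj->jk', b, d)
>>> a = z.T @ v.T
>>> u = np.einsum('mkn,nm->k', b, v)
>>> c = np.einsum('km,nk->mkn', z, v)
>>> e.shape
(23,)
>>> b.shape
(29, 23, 7)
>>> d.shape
(7, 23, 7)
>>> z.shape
(29, 23)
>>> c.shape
(23, 29, 7)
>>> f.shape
(23,)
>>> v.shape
(7, 29)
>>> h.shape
(23, 23)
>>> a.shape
(23, 7)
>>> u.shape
(23,)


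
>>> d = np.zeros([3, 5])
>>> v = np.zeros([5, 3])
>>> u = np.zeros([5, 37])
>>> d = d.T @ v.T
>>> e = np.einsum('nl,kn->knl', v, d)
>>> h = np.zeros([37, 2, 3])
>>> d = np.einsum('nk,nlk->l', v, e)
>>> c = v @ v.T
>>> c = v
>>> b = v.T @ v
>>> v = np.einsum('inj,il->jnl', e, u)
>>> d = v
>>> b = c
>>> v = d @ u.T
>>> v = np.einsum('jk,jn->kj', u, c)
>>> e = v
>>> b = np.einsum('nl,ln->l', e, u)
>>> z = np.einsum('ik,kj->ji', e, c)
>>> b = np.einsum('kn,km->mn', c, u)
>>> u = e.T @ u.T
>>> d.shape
(3, 5, 37)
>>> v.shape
(37, 5)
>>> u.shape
(5, 5)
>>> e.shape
(37, 5)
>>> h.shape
(37, 2, 3)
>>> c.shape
(5, 3)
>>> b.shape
(37, 3)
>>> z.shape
(3, 37)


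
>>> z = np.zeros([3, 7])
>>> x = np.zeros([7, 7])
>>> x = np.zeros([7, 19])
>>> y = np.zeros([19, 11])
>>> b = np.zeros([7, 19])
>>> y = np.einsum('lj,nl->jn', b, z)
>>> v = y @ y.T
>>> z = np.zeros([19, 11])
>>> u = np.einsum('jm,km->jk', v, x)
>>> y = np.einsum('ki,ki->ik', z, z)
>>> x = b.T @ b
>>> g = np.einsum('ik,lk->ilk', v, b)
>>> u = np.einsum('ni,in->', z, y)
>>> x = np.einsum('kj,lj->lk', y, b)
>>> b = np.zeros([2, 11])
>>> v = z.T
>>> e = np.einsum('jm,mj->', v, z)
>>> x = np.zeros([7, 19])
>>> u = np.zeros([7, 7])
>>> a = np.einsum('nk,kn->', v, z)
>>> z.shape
(19, 11)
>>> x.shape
(7, 19)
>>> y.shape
(11, 19)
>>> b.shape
(2, 11)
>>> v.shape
(11, 19)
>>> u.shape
(7, 7)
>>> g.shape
(19, 7, 19)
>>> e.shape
()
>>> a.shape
()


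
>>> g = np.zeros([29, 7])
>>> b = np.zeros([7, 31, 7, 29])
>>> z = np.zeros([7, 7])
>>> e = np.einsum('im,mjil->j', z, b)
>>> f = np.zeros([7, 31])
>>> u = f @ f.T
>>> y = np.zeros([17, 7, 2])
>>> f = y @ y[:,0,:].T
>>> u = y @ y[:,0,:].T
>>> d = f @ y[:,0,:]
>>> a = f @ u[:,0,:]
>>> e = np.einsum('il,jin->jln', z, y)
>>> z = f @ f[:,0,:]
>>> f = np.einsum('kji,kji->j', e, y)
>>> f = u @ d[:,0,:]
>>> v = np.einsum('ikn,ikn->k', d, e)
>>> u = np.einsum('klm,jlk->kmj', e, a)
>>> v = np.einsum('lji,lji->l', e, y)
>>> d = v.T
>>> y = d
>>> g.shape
(29, 7)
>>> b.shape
(7, 31, 7, 29)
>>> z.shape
(17, 7, 17)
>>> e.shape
(17, 7, 2)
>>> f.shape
(17, 7, 2)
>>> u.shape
(17, 2, 17)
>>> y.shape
(17,)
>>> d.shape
(17,)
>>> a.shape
(17, 7, 17)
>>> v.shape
(17,)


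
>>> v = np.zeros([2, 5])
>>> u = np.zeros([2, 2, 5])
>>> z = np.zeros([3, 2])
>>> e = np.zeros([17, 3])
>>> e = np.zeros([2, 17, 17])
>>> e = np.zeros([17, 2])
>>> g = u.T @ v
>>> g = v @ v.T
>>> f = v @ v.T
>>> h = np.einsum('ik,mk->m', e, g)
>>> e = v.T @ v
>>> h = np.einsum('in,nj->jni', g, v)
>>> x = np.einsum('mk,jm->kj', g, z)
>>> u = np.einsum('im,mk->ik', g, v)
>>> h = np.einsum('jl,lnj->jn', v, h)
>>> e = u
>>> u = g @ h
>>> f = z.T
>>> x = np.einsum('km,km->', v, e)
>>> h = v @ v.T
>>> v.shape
(2, 5)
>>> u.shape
(2, 2)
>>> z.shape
(3, 2)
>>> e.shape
(2, 5)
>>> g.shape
(2, 2)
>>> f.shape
(2, 3)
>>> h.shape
(2, 2)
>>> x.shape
()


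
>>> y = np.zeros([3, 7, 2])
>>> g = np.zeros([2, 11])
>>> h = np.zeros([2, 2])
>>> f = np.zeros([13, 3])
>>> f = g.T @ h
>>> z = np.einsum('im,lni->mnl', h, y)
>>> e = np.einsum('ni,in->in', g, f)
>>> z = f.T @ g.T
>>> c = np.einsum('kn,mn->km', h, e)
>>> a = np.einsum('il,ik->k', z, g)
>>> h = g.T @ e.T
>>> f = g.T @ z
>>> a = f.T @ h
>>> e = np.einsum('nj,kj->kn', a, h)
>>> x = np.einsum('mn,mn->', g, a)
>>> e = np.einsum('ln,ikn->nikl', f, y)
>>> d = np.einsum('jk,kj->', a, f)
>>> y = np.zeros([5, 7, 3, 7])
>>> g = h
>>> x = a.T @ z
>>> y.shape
(5, 7, 3, 7)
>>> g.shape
(11, 11)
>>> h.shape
(11, 11)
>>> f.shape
(11, 2)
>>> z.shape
(2, 2)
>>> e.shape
(2, 3, 7, 11)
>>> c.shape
(2, 11)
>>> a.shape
(2, 11)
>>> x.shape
(11, 2)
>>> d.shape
()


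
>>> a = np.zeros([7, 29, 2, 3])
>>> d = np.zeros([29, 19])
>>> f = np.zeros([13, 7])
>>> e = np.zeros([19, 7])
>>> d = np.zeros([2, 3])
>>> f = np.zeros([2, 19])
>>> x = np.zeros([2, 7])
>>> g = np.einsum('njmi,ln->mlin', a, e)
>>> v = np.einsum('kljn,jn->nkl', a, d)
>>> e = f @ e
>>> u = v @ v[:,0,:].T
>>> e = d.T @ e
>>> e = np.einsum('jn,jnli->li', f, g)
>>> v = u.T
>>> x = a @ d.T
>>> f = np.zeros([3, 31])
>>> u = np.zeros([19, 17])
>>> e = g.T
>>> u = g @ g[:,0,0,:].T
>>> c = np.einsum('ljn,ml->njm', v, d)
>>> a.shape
(7, 29, 2, 3)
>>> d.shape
(2, 3)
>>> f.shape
(3, 31)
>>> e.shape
(7, 3, 19, 2)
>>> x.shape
(7, 29, 2, 2)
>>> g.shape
(2, 19, 3, 7)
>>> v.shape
(3, 7, 3)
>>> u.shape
(2, 19, 3, 2)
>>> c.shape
(3, 7, 2)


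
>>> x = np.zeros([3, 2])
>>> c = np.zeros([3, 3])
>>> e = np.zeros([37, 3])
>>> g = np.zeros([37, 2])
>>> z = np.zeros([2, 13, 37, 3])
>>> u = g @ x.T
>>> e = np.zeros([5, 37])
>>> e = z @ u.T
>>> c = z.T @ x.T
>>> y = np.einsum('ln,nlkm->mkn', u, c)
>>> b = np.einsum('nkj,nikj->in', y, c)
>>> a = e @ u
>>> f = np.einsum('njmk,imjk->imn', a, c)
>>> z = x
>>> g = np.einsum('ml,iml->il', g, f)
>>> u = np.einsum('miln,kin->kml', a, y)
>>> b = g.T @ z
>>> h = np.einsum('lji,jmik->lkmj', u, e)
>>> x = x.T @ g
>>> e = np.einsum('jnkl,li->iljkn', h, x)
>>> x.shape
(2, 2)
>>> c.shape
(3, 37, 13, 3)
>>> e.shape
(2, 2, 3, 13, 37)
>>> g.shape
(3, 2)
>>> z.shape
(3, 2)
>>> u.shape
(3, 2, 37)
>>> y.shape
(3, 13, 3)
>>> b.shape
(2, 2)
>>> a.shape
(2, 13, 37, 3)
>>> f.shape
(3, 37, 2)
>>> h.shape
(3, 37, 13, 2)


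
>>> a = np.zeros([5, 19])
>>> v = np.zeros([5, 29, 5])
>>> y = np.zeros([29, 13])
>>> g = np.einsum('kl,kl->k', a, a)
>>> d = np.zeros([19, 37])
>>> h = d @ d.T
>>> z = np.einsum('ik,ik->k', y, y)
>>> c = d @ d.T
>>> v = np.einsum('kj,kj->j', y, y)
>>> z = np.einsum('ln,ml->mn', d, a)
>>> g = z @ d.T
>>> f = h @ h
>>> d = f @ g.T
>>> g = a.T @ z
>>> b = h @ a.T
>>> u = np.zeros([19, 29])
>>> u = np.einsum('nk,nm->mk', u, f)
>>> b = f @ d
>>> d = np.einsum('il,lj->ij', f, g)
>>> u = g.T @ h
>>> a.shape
(5, 19)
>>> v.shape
(13,)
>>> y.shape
(29, 13)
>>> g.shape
(19, 37)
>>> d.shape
(19, 37)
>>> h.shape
(19, 19)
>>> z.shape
(5, 37)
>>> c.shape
(19, 19)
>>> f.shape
(19, 19)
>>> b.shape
(19, 5)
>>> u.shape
(37, 19)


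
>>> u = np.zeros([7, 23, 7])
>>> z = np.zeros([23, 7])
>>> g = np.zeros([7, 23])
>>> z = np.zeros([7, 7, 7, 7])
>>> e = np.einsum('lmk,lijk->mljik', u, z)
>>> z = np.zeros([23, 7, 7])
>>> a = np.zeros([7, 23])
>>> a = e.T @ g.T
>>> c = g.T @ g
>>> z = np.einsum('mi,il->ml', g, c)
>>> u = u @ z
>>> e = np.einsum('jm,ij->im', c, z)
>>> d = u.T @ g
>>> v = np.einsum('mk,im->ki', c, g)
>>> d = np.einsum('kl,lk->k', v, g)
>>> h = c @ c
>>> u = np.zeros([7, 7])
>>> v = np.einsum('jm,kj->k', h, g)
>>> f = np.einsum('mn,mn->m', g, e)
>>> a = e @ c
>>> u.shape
(7, 7)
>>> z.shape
(7, 23)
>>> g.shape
(7, 23)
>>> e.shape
(7, 23)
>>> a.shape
(7, 23)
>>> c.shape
(23, 23)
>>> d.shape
(23,)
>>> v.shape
(7,)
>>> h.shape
(23, 23)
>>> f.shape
(7,)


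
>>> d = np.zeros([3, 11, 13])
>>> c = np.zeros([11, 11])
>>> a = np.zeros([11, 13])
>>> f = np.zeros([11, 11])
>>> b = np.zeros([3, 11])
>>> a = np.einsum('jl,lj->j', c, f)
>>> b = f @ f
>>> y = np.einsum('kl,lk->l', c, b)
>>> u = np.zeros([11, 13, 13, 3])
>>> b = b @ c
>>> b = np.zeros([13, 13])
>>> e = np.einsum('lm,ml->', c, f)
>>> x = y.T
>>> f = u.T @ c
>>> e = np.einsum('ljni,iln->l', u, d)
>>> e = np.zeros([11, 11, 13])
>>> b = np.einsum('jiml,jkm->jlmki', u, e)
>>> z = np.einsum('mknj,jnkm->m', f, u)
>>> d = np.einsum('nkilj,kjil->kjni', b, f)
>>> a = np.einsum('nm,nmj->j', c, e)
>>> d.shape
(3, 13, 11, 13)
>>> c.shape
(11, 11)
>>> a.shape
(13,)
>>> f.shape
(3, 13, 13, 11)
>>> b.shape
(11, 3, 13, 11, 13)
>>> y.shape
(11,)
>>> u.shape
(11, 13, 13, 3)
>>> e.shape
(11, 11, 13)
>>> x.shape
(11,)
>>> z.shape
(3,)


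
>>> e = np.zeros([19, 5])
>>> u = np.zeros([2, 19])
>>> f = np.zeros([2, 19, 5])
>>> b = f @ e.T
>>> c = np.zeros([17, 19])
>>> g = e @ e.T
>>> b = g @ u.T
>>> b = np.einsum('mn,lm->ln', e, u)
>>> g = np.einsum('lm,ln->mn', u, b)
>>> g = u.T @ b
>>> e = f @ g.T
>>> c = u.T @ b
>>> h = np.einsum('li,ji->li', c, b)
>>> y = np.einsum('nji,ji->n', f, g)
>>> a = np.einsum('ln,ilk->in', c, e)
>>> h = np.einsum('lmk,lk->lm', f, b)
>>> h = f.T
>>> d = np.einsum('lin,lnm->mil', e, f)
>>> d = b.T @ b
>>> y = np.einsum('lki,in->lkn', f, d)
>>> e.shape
(2, 19, 19)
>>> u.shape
(2, 19)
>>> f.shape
(2, 19, 5)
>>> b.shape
(2, 5)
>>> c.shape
(19, 5)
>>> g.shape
(19, 5)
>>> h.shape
(5, 19, 2)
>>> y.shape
(2, 19, 5)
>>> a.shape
(2, 5)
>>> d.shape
(5, 5)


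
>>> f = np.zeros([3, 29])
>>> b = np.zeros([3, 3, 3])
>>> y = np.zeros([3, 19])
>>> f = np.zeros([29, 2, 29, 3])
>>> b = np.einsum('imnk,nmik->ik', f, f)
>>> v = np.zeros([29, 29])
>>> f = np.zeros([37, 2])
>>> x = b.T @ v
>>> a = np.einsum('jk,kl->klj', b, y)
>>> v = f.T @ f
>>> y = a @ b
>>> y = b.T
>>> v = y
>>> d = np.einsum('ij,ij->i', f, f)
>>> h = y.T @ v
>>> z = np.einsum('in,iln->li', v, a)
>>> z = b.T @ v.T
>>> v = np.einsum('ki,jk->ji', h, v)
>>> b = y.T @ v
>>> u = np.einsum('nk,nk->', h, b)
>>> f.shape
(37, 2)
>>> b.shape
(29, 29)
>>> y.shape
(3, 29)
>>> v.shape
(3, 29)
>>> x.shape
(3, 29)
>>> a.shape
(3, 19, 29)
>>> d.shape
(37,)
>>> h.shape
(29, 29)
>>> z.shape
(3, 3)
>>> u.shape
()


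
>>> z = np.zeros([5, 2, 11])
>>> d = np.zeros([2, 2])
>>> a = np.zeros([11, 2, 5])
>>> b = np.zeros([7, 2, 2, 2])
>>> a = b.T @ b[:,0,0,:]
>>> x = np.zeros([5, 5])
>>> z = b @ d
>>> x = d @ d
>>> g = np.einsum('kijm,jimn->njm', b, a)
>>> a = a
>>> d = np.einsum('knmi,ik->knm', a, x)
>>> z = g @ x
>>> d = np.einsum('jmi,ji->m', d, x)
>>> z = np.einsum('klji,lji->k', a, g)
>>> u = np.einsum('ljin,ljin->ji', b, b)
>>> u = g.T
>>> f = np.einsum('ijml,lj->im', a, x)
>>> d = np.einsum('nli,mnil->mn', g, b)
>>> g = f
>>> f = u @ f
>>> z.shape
(2,)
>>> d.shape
(7, 2)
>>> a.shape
(2, 2, 2, 2)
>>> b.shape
(7, 2, 2, 2)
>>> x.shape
(2, 2)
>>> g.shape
(2, 2)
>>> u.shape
(2, 2, 2)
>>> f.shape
(2, 2, 2)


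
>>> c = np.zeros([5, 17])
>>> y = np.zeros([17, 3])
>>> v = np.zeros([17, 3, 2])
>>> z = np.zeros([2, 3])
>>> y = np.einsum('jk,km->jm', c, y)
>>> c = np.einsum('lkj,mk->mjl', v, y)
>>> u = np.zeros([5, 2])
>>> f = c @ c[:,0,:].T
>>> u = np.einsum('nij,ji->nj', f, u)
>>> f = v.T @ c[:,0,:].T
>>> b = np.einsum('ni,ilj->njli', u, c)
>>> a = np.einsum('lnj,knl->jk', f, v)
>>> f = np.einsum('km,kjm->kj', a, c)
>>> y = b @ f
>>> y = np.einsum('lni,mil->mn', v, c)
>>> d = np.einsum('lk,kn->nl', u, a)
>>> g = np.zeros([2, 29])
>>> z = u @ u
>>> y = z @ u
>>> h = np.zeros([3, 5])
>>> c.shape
(5, 2, 17)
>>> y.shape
(5, 5)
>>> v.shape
(17, 3, 2)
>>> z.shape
(5, 5)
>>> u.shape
(5, 5)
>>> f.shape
(5, 2)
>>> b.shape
(5, 17, 2, 5)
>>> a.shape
(5, 17)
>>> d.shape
(17, 5)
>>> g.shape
(2, 29)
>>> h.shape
(3, 5)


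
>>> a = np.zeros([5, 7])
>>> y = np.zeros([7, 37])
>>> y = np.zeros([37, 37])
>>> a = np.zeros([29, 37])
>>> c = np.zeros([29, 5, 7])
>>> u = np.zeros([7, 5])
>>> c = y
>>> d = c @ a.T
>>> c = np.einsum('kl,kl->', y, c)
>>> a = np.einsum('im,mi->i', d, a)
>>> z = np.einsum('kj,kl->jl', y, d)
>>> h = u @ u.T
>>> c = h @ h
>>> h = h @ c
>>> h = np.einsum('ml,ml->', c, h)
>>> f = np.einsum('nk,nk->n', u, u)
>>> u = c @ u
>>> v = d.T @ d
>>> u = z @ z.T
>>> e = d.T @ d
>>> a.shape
(37,)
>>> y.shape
(37, 37)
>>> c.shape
(7, 7)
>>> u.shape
(37, 37)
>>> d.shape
(37, 29)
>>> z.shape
(37, 29)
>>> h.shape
()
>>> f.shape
(7,)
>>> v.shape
(29, 29)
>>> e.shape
(29, 29)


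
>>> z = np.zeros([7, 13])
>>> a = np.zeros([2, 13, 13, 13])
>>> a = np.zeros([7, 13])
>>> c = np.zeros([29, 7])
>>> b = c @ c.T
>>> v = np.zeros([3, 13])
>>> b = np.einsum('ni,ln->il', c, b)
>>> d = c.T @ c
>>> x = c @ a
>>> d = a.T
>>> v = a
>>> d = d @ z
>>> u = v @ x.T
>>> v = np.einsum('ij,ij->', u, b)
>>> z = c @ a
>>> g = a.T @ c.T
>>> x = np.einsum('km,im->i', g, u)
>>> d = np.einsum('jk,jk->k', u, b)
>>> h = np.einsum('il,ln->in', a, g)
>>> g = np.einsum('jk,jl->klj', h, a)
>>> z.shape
(29, 13)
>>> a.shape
(7, 13)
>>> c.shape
(29, 7)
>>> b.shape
(7, 29)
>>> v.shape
()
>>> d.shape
(29,)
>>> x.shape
(7,)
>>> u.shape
(7, 29)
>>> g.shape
(29, 13, 7)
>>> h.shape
(7, 29)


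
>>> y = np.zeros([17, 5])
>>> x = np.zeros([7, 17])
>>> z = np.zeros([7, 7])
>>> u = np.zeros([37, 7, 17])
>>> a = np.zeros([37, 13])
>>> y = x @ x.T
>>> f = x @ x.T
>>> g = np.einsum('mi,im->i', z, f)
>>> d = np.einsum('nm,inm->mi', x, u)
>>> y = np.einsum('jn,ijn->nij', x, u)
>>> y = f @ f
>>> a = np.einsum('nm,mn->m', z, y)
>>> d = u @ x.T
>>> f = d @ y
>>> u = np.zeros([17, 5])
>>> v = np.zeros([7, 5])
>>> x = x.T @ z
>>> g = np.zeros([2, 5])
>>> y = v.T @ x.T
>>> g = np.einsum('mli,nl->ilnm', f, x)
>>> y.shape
(5, 17)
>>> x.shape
(17, 7)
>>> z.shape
(7, 7)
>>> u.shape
(17, 5)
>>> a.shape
(7,)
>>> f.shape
(37, 7, 7)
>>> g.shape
(7, 7, 17, 37)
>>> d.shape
(37, 7, 7)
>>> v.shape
(7, 5)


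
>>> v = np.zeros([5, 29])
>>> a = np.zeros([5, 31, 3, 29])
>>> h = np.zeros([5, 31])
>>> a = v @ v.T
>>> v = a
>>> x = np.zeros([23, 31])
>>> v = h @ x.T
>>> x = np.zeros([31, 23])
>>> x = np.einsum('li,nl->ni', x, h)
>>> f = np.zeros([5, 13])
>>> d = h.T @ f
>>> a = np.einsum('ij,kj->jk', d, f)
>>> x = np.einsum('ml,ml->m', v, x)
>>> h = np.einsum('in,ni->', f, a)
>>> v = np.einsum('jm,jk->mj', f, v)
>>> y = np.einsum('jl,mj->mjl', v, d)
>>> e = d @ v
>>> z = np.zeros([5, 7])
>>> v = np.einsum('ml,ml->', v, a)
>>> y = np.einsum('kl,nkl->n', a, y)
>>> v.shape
()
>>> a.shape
(13, 5)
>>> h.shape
()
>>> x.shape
(5,)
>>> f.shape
(5, 13)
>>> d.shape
(31, 13)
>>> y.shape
(31,)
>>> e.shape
(31, 5)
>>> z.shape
(5, 7)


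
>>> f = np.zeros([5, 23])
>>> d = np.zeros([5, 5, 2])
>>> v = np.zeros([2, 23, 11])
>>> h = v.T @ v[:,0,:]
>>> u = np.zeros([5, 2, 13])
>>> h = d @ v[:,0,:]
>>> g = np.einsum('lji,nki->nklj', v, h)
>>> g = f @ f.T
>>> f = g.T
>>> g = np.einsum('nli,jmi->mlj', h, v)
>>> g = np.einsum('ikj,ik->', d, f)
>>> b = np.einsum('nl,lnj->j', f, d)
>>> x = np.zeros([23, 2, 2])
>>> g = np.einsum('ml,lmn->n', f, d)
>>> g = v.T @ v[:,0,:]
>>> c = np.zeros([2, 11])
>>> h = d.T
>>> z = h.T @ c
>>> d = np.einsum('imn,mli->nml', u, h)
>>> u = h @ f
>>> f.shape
(5, 5)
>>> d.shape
(13, 2, 5)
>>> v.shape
(2, 23, 11)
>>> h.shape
(2, 5, 5)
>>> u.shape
(2, 5, 5)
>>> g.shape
(11, 23, 11)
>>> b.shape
(2,)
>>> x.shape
(23, 2, 2)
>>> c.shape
(2, 11)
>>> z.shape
(5, 5, 11)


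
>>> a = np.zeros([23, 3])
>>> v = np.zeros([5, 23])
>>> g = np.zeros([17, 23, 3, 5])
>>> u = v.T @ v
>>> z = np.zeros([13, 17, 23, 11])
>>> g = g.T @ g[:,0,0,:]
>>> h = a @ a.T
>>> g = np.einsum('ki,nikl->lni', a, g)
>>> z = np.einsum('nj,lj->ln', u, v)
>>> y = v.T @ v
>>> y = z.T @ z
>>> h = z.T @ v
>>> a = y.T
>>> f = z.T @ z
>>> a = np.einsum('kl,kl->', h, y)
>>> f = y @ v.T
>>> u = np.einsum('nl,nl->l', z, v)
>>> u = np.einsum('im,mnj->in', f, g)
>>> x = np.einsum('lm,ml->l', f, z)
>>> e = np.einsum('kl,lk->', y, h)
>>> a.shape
()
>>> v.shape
(5, 23)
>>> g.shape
(5, 5, 3)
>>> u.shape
(23, 5)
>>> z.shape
(5, 23)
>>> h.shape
(23, 23)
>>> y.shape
(23, 23)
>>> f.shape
(23, 5)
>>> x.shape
(23,)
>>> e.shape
()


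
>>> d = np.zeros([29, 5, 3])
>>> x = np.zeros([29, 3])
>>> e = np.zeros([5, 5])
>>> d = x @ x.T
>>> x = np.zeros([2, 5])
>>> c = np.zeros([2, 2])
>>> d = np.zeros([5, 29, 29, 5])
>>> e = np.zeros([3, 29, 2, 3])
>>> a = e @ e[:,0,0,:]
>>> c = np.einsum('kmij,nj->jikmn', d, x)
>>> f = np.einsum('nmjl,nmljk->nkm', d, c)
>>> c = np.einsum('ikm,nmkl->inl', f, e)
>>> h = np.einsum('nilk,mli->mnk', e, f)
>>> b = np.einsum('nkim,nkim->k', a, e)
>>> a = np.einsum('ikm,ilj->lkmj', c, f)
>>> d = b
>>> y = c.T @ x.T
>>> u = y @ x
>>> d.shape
(29,)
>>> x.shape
(2, 5)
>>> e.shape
(3, 29, 2, 3)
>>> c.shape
(5, 3, 3)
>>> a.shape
(2, 3, 3, 29)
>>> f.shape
(5, 2, 29)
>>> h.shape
(5, 3, 3)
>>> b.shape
(29,)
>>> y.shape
(3, 3, 2)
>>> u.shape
(3, 3, 5)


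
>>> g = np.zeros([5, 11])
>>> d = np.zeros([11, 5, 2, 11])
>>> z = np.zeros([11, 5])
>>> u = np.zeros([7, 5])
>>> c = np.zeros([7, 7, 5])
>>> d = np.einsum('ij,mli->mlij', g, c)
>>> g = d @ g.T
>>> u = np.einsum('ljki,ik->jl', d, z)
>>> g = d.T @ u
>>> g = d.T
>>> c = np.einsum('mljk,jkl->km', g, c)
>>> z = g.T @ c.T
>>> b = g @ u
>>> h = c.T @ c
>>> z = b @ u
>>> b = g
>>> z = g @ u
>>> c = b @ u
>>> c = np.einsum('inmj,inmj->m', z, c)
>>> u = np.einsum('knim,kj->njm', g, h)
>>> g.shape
(11, 5, 7, 7)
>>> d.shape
(7, 7, 5, 11)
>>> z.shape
(11, 5, 7, 7)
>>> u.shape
(5, 11, 7)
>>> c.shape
(7,)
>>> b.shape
(11, 5, 7, 7)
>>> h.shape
(11, 11)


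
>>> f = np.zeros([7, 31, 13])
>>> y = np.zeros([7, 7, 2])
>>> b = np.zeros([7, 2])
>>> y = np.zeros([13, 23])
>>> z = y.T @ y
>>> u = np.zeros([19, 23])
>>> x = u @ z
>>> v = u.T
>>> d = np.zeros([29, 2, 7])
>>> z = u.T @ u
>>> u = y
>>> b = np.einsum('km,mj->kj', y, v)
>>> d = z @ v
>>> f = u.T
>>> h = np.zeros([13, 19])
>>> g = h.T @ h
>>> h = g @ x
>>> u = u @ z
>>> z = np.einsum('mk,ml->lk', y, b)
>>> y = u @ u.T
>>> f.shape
(23, 13)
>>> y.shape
(13, 13)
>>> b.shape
(13, 19)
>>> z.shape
(19, 23)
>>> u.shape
(13, 23)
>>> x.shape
(19, 23)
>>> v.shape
(23, 19)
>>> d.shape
(23, 19)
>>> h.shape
(19, 23)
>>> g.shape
(19, 19)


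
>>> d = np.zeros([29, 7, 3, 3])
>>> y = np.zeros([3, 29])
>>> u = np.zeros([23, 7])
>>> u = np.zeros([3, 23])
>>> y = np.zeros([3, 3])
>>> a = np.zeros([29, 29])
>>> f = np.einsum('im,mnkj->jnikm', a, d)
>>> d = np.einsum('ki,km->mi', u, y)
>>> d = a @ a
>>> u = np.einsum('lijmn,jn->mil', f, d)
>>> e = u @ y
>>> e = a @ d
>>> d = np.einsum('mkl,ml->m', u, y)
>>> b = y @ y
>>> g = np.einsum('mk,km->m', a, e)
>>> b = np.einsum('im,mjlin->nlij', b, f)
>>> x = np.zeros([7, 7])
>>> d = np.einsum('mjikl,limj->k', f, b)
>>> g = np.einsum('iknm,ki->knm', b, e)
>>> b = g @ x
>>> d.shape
(3,)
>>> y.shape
(3, 3)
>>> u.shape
(3, 7, 3)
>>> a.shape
(29, 29)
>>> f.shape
(3, 7, 29, 3, 29)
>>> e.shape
(29, 29)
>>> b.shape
(29, 3, 7)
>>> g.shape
(29, 3, 7)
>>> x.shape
(7, 7)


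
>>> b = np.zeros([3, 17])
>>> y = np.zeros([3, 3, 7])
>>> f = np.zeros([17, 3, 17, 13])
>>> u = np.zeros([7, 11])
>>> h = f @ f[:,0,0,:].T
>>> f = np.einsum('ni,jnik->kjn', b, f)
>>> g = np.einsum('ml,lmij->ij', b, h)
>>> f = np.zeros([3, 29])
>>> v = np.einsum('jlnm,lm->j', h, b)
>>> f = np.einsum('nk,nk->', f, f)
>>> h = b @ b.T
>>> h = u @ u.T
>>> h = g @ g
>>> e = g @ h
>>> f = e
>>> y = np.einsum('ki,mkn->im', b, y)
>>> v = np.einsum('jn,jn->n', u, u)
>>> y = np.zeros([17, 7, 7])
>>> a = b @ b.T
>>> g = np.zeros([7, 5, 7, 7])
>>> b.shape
(3, 17)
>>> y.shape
(17, 7, 7)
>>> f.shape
(17, 17)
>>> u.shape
(7, 11)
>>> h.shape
(17, 17)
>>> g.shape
(7, 5, 7, 7)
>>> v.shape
(11,)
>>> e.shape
(17, 17)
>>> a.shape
(3, 3)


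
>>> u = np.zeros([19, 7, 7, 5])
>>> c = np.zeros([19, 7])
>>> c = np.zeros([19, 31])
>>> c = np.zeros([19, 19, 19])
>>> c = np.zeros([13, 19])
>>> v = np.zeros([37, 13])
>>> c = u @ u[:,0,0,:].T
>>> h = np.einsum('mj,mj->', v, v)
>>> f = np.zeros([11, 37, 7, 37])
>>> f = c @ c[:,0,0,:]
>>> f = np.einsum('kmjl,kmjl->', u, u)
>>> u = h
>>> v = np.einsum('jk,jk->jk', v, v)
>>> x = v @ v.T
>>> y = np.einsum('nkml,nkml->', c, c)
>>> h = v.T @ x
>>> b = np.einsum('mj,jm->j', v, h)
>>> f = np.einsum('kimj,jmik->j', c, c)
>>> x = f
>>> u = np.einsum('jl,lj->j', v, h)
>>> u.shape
(37,)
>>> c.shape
(19, 7, 7, 19)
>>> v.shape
(37, 13)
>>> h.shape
(13, 37)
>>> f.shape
(19,)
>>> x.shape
(19,)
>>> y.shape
()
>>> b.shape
(13,)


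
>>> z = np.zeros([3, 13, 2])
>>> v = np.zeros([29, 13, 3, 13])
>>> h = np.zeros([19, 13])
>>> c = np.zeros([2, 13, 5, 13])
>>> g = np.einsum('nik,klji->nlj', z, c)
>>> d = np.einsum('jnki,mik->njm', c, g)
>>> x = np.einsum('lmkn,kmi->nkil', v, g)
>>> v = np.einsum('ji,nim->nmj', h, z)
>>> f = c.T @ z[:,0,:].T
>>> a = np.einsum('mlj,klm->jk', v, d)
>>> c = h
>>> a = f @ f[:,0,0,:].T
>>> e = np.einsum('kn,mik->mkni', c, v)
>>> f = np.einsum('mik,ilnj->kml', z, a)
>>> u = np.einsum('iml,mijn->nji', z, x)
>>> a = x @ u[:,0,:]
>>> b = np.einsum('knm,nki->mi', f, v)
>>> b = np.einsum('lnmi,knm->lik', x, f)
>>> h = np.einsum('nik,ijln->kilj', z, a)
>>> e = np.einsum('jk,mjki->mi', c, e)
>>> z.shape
(3, 13, 2)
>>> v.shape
(3, 2, 19)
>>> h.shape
(2, 13, 5, 3)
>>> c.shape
(19, 13)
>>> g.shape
(3, 13, 5)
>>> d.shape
(13, 2, 3)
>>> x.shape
(13, 3, 5, 29)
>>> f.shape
(2, 3, 5)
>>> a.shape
(13, 3, 5, 3)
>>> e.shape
(3, 2)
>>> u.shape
(29, 5, 3)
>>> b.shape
(13, 29, 2)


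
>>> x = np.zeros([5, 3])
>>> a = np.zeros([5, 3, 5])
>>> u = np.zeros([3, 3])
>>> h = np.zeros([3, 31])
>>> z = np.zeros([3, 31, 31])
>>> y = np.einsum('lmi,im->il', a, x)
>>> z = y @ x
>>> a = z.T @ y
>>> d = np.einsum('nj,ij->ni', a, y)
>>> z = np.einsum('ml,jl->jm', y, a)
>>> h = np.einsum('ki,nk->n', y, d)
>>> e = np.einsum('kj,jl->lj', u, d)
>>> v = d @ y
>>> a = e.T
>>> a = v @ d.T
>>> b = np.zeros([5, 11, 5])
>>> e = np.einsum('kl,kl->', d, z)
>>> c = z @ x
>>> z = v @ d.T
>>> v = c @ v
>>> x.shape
(5, 3)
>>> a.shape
(3, 3)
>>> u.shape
(3, 3)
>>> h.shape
(3,)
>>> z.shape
(3, 3)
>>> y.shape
(5, 5)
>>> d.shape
(3, 5)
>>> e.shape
()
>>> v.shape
(3, 5)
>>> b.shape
(5, 11, 5)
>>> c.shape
(3, 3)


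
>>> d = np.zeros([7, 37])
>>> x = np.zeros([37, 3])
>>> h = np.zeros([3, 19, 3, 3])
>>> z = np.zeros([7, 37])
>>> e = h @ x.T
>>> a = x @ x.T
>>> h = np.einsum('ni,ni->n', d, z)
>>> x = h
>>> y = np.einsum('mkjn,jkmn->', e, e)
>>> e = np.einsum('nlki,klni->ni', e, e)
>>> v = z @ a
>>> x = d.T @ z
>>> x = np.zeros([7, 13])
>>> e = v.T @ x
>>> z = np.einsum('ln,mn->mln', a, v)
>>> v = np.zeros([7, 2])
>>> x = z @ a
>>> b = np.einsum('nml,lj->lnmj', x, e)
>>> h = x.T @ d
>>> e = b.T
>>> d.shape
(7, 37)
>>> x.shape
(7, 37, 37)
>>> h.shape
(37, 37, 37)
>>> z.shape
(7, 37, 37)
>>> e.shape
(13, 37, 7, 37)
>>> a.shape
(37, 37)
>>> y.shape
()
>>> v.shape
(7, 2)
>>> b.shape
(37, 7, 37, 13)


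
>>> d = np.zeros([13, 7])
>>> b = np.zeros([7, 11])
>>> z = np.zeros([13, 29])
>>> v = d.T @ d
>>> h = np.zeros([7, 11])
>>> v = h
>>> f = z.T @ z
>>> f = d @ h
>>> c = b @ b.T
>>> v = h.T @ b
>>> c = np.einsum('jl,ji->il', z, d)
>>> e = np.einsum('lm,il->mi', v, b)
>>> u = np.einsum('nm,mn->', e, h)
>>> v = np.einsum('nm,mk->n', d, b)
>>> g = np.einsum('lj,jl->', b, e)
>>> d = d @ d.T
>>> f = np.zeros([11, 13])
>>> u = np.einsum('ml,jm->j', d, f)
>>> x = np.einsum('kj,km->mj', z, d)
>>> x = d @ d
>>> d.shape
(13, 13)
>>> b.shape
(7, 11)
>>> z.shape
(13, 29)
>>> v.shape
(13,)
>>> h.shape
(7, 11)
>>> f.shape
(11, 13)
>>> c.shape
(7, 29)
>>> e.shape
(11, 7)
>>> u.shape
(11,)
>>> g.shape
()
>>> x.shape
(13, 13)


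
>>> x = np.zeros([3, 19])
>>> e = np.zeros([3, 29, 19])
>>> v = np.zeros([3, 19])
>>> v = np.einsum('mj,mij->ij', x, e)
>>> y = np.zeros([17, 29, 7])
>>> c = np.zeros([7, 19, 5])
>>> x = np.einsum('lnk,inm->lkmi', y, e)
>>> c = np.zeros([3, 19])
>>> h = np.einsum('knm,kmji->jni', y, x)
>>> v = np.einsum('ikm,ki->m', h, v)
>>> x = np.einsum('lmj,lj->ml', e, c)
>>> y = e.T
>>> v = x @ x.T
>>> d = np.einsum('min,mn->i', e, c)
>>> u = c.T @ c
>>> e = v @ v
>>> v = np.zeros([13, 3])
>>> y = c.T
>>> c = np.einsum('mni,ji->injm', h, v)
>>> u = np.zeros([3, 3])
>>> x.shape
(29, 3)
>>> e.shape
(29, 29)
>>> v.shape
(13, 3)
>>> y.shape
(19, 3)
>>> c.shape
(3, 29, 13, 19)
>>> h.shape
(19, 29, 3)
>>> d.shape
(29,)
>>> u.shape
(3, 3)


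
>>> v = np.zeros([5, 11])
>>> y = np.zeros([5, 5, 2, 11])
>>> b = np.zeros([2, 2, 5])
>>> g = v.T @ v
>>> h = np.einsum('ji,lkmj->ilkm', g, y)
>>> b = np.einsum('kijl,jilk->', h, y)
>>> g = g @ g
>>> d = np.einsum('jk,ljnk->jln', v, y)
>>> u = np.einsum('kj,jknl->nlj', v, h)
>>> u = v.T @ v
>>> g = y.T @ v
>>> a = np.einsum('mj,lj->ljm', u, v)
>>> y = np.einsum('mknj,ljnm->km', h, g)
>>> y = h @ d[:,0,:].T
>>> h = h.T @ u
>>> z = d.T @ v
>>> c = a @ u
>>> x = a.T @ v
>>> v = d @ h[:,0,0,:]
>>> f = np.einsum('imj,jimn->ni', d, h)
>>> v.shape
(5, 5, 11)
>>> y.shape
(11, 5, 5, 5)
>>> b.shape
()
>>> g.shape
(11, 2, 5, 11)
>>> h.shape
(2, 5, 5, 11)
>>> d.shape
(5, 5, 2)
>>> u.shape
(11, 11)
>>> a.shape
(5, 11, 11)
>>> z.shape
(2, 5, 11)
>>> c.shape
(5, 11, 11)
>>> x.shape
(11, 11, 11)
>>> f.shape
(11, 5)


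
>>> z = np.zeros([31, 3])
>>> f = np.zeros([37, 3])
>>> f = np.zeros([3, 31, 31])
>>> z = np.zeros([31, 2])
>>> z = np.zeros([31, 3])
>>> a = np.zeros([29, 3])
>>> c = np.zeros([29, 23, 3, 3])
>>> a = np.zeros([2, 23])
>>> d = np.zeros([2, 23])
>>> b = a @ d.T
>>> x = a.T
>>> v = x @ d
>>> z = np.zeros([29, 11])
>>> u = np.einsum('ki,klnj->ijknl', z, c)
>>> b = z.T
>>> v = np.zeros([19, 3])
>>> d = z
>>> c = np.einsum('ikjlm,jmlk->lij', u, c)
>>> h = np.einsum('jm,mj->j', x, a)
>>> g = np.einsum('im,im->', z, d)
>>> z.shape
(29, 11)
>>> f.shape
(3, 31, 31)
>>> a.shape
(2, 23)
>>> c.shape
(3, 11, 29)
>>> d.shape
(29, 11)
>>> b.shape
(11, 29)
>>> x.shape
(23, 2)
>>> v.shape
(19, 3)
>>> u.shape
(11, 3, 29, 3, 23)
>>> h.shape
(23,)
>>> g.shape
()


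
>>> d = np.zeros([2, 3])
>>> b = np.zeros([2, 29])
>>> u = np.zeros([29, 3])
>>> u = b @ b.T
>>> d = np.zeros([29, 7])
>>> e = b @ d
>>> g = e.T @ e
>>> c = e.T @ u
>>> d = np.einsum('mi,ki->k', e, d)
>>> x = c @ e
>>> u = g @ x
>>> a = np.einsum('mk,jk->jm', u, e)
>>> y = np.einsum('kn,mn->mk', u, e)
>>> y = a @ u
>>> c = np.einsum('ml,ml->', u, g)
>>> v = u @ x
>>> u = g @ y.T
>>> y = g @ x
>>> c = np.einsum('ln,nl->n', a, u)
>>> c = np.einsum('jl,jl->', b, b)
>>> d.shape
(29,)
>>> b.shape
(2, 29)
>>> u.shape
(7, 2)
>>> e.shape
(2, 7)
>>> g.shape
(7, 7)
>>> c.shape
()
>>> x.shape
(7, 7)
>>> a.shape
(2, 7)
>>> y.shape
(7, 7)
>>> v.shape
(7, 7)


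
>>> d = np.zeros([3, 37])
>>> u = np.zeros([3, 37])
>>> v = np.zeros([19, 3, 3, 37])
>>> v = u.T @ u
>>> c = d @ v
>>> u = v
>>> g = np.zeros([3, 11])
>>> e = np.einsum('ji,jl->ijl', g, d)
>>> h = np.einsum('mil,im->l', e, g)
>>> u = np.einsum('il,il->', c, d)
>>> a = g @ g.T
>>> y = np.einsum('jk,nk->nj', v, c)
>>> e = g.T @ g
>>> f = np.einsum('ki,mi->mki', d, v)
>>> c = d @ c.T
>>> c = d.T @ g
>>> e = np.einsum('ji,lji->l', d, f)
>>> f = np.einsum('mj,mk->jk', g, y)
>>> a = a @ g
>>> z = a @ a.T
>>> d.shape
(3, 37)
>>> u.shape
()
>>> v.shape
(37, 37)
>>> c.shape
(37, 11)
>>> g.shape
(3, 11)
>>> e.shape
(37,)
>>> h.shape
(37,)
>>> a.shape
(3, 11)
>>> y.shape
(3, 37)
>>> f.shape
(11, 37)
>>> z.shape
(3, 3)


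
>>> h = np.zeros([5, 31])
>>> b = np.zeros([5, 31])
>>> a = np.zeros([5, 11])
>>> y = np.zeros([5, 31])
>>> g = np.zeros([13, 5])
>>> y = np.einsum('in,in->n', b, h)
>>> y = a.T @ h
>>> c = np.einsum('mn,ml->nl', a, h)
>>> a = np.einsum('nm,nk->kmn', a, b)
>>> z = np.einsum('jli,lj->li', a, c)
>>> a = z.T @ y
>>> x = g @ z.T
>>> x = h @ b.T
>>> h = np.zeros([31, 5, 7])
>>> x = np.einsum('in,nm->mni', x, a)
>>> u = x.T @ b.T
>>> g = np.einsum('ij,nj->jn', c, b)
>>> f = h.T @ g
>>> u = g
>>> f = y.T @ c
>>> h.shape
(31, 5, 7)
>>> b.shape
(5, 31)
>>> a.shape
(5, 31)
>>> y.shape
(11, 31)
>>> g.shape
(31, 5)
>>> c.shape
(11, 31)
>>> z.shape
(11, 5)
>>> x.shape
(31, 5, 5)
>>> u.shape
(31, 5)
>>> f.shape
(31, 31)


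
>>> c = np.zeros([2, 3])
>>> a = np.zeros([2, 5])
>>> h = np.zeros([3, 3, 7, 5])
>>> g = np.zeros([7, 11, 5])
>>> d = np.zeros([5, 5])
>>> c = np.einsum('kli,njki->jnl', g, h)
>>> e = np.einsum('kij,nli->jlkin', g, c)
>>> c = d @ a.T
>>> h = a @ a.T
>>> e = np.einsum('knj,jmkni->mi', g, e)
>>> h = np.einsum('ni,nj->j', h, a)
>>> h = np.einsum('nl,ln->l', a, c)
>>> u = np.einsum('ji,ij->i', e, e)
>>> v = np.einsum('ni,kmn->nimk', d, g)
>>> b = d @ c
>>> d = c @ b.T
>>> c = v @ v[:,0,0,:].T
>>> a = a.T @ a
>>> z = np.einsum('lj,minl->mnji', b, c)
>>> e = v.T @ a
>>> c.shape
(5, 5, 11, 5)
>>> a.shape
(5, 5)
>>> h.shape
(5,)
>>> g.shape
(7, 11, 5)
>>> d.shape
(5, 5)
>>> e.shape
(7, 11, 5, 5)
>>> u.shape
(3,)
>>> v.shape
(5, 5, 11, 7)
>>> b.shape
(5, 2)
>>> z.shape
(5, 11, 2, 5)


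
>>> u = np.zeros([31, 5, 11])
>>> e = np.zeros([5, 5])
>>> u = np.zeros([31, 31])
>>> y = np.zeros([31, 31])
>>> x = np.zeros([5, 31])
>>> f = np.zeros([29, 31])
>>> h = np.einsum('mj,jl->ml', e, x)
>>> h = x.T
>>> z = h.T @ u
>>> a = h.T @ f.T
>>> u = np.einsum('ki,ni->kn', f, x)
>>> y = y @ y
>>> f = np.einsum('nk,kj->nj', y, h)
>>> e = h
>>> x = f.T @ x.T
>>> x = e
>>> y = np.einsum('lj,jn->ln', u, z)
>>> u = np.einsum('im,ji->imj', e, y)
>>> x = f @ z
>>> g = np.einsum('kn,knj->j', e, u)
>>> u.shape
(31, 5, 29)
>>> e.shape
(31, 5)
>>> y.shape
(29, 31)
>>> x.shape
(31, 31)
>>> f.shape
(31, 5)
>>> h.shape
(31, 5)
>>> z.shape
(5, 31)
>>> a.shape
(5, 29)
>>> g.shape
(29,)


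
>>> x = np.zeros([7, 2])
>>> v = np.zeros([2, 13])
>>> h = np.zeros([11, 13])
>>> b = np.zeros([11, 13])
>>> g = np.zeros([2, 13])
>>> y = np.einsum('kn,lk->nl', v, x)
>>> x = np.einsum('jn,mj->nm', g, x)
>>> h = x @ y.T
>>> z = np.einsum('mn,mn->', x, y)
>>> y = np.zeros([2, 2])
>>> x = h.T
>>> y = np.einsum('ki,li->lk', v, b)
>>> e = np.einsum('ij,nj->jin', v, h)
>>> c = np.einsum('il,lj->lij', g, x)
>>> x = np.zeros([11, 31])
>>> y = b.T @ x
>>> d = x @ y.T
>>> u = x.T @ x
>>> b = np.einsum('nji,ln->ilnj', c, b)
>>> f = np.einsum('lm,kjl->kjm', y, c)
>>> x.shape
(11, 31)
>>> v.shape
(2, 13)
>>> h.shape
(13, 13)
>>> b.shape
(13, 11, 13, 2)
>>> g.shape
(2, 13)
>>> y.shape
(13, 31)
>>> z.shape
()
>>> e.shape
(13, 2, 13)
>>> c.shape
(13, 2, 13)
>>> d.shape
(11, 13)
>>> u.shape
(31, 31)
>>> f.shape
(13, 2, 31)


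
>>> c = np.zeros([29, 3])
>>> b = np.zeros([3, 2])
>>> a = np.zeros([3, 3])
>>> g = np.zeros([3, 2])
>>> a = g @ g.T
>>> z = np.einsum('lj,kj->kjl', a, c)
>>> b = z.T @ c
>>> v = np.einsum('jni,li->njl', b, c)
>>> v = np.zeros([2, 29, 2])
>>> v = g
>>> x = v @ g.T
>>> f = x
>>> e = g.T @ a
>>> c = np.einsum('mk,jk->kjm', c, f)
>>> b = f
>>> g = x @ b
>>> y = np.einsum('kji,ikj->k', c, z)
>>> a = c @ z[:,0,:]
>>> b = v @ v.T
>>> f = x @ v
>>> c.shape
(3, 3, 29)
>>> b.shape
(3, 3)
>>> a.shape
(3, 3, 3)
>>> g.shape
(3, 3)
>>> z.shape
(29, 3, 3)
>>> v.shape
(3, 2)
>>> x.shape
(3, 3)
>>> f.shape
(3, 2)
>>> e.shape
(2, 3)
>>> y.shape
(3,)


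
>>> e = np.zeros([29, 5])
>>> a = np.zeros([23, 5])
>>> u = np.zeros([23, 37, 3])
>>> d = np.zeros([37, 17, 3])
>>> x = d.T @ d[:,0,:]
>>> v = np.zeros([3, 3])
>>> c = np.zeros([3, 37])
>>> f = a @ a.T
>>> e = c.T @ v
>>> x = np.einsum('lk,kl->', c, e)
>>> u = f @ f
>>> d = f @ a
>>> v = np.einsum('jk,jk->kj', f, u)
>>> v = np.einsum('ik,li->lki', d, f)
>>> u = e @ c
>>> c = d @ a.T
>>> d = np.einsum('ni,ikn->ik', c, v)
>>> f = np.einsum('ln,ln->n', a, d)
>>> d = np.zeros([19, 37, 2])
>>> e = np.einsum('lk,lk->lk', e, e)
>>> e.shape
(37, 3)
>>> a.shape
(23, 5)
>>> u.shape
(37, 37)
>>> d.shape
(19, 37, 2)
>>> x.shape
()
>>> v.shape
(23, 5, 23)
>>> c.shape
(23, 23)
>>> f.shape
(5,)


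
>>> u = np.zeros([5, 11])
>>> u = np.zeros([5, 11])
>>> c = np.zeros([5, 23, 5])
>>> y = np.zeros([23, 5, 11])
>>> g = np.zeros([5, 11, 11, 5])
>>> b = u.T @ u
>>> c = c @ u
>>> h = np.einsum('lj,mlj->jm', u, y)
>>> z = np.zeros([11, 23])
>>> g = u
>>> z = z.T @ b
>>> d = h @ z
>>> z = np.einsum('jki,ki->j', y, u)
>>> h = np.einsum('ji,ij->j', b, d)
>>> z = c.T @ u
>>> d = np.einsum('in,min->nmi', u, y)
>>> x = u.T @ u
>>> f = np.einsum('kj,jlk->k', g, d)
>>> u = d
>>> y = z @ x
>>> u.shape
(11, 23, 5)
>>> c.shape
(5, 23, 11)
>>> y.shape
(11, 23, 11)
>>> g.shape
(5, 11)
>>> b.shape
(11, 11)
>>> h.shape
(11,)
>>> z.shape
(11, 23, 11)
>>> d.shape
(11, 23, 5)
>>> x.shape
(11, 11)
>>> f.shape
(5,)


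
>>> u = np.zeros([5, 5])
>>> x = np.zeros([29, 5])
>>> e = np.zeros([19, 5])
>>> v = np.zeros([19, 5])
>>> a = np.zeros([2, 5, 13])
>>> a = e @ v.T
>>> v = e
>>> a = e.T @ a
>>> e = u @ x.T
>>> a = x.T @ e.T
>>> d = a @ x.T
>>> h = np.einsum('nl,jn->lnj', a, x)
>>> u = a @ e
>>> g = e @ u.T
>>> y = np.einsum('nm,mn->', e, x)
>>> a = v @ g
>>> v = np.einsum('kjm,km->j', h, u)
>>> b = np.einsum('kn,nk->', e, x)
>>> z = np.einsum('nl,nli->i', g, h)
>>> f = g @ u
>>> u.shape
(5, 29)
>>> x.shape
(29, 5)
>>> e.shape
(5, 29)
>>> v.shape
(5,)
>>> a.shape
(19, 5)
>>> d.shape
(5, 29)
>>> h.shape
(5, 5, 29)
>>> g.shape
(5, 5)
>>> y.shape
()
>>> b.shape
()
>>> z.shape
(29,)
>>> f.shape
(5, 29)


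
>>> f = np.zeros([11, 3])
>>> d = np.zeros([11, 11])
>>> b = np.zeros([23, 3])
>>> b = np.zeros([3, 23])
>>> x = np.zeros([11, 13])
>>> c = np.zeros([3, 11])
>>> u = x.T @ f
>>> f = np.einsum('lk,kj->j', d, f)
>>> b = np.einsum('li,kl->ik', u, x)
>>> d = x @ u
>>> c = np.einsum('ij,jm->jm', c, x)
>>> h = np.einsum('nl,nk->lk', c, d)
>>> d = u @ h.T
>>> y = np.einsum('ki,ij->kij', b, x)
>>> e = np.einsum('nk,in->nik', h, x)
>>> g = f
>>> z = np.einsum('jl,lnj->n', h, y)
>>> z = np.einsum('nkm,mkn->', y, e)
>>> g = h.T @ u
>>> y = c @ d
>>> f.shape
(3,)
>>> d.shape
(13, 13)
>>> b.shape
(3, 11)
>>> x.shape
(11, 13)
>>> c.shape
(11, 13)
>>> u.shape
(13, 3)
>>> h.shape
(13, 3)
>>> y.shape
(11, 13)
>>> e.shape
(13, 11, 3)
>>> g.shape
(3, 3)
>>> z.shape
()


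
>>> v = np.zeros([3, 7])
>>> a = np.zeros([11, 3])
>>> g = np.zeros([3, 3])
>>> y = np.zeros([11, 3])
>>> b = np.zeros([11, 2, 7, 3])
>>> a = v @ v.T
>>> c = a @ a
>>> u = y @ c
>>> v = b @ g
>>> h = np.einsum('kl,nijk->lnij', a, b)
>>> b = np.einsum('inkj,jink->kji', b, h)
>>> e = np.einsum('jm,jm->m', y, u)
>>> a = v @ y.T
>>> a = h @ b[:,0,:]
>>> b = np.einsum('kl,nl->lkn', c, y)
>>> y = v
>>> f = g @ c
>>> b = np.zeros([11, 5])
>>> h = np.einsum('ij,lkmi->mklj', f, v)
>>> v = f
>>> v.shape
(3, 3)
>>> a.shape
(3, 11, 2, 11)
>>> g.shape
(3, 3)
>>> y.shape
(11, 2, 7, 3)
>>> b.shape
(11, 5)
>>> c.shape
(3, 3)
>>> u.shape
(11, 3)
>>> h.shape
(7, 2, 11, 3)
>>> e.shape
(3,)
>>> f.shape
(3, 3)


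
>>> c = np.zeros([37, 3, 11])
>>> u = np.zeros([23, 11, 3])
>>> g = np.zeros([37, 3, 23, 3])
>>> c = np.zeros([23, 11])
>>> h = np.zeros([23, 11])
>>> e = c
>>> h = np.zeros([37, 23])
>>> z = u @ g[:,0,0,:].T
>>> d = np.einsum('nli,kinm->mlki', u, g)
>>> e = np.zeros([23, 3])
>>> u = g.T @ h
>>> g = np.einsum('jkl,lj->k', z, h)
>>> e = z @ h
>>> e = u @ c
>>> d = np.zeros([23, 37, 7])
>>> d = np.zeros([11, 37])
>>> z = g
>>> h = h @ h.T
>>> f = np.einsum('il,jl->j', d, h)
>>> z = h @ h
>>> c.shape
(23, 11)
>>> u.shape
(3, 23, 3, 23)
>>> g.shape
(11,)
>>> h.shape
(37, 37)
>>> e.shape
(3, 23, 3, 11)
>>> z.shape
(37, 37)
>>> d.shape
(11, 37)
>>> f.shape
(37,)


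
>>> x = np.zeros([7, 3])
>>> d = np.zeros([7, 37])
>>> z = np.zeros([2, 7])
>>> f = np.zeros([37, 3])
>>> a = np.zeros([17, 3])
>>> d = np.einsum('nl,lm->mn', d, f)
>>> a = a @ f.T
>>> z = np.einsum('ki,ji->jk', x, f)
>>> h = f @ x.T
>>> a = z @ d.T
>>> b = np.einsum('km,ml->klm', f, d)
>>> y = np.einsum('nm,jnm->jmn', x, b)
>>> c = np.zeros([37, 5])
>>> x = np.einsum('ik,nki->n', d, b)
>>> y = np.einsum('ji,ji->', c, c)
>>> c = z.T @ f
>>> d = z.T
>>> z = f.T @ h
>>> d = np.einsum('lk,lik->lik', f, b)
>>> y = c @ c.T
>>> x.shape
(37,)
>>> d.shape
(37, 7, 3)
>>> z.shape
(3, 7)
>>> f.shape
(37, 3)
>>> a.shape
(37, 3)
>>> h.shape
(37, 7)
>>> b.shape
(37, 7, 3)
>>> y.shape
(7, 7)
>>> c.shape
(7, 3)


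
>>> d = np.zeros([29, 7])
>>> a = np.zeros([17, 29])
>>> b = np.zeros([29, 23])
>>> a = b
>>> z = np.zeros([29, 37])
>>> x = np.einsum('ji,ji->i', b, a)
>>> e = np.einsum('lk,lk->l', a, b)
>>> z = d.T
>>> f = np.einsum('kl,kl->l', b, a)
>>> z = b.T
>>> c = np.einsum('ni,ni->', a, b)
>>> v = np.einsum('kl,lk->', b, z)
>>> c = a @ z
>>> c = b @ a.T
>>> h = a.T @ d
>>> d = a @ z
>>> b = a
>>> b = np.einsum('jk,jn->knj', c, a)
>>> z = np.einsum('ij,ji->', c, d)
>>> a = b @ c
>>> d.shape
(29, 29)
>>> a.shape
(29, 23, 29)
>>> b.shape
(29, 23, 29)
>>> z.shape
()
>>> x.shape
(23,)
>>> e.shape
(29,)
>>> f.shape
(23,)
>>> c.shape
(29, 29)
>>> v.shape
()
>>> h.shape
(23, 7)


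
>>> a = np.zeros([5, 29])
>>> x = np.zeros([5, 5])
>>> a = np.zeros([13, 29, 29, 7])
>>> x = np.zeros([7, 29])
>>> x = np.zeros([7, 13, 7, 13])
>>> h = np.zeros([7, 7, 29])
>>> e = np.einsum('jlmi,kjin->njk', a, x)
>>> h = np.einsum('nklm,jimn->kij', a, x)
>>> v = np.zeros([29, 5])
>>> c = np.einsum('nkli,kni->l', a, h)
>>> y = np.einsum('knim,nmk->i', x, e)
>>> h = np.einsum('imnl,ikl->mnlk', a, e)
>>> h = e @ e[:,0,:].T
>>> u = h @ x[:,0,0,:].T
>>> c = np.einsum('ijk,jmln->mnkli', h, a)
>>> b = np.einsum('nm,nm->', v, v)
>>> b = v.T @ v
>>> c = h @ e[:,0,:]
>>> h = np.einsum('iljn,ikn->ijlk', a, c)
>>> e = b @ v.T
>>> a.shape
(13, 29, 29, 7)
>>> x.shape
(7, 13, 7, 13)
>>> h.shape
(13, 29, 29, 13)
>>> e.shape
(5, 29)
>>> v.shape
(29, 5)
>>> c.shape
(13, 13, 7)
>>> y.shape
(7,)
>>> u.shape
(13, 13, 7)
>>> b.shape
(5, 5)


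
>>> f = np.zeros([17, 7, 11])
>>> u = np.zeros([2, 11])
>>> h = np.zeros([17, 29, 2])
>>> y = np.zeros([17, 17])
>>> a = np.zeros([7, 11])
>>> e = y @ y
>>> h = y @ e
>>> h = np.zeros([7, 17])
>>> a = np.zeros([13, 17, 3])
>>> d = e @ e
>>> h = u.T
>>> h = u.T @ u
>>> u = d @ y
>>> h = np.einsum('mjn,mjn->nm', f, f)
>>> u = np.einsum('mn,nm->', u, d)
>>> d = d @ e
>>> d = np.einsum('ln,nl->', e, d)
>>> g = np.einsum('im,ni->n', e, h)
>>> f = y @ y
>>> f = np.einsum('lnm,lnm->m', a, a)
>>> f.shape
(3,)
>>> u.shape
()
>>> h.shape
(11, 17)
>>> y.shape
(17, 17)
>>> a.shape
(13, 17, 3)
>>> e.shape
(17, 17)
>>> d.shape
()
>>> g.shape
(11,)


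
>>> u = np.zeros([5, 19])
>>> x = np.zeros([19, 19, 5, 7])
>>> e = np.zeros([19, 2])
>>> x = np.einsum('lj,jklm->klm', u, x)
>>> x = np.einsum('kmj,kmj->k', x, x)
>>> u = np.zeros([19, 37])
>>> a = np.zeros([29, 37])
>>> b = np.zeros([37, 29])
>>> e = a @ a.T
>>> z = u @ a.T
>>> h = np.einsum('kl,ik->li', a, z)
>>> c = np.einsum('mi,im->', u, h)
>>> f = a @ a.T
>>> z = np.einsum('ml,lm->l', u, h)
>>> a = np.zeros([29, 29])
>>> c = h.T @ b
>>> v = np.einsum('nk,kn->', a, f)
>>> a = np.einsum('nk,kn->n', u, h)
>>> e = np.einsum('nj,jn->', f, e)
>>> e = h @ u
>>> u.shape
(19, 37)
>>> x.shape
(19,)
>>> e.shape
(37, 37)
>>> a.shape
(19,)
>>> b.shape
(37, 29)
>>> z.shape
(37,)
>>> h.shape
(37, 19)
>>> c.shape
(19, 29)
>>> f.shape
(29, 29)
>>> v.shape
()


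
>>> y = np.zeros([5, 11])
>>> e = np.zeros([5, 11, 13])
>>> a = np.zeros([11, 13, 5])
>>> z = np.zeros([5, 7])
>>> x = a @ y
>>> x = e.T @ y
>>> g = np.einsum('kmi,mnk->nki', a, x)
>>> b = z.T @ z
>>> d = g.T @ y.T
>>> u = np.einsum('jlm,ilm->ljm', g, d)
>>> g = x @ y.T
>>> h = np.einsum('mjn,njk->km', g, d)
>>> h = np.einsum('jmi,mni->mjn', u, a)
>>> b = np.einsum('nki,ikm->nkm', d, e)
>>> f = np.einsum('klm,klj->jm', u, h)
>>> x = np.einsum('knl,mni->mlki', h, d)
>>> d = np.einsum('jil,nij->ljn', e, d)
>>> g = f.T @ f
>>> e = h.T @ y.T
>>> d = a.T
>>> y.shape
(5, 11)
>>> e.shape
(13, 11, 5)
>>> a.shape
(11, 13, 5)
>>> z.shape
(5, 7)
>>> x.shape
(5, 13, 11, 5)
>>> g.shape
(5, 5)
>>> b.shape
(5, 11, 13)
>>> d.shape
(5, 13, 11)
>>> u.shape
(11, 11, 5)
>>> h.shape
(11, 11, 13)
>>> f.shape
(13, 5)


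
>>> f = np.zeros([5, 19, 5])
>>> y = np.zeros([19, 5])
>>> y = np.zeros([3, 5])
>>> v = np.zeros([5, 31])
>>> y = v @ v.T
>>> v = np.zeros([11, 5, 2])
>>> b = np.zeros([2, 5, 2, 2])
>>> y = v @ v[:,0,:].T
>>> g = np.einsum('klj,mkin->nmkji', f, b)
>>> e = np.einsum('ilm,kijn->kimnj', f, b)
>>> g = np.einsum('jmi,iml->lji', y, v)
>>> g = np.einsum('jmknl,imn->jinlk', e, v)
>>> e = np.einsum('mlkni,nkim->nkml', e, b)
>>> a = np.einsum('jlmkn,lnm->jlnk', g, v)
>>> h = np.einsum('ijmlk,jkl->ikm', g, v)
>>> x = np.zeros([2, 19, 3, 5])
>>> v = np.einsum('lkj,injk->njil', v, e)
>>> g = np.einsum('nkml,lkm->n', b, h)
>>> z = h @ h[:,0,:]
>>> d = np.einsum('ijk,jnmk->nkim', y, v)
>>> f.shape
(5, 19, 5)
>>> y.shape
(11, 5, 11)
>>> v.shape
(5, 2, 2, 11)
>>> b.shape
(2, 5, 2, 2)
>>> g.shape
(2,)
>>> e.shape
(2, 5, 2, 5)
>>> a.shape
(2, 11, 5, 2)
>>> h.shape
(2, 5, 2)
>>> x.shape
(2, 19, 3, 5)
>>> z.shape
(2, 5, 2)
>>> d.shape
(2, 11, 11, 2)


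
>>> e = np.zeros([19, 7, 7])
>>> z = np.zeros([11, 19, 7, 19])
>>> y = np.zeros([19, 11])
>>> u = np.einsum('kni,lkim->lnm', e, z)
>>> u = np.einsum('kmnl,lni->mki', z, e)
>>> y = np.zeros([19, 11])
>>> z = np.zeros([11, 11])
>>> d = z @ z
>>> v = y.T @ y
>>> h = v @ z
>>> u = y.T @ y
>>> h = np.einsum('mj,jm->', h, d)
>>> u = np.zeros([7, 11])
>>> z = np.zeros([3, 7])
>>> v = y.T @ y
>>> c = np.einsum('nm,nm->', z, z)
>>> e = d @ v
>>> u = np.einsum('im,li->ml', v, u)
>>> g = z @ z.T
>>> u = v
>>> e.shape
(11, 11)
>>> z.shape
(3, 7)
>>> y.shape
(19, 11)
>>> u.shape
(11, 11)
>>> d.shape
(11, 11)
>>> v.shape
(11, 11)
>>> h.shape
()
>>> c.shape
()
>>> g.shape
(3, 3)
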